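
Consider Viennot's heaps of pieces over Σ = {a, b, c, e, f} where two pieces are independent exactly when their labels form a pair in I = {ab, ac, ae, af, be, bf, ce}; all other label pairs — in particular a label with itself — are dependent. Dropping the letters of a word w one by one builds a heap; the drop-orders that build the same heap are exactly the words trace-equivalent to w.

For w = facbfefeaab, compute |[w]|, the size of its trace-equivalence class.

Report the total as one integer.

2475

0(f) covers ∅
1(a) covers ∅
2(c) covers 0:f
3(b) covers 2:c
4(f) covers 2:c
5(e) covers 4:f
6(f) covers 5:e
7(e) covers 6:f
8(a) covers 1:a
9(a) covers 8:a
10(b) covers 3:b
floor of heap: 0:f, 1:a
completions by unplaced set U, small U first (add the entries for U minus each lowest piece of U):
  |U|=1: {7}:1  {9}:1  {10}:1
  |U|=2: {3,10}:1  {6,7}:1  {7,9}:2  {7,10}:2  {8,9}:1  {9,10}:2
  |U|=3: {1,8,9}:1  {3,7,10}:3  {3,9,10}:3  {5,6,7}:1  {6,7,9}:3  {6,7,10}:3  {7,8,9}:3  {7,9,10}:6  {8,9,10}:3
  |U|=4: {1,7,8,9}:4  {1,8,9,10}:4  {3,6,7,10}:6  {3,7,9,10}:12  {3,8,9,10}:6  {4,5,6,7}:1  {5,6,7,9}:4  {5,6,7,10}:4  {6,7,8,9}:6  {6,7,9,10}:12  {7,8,9,10}:12
  |U|=5: {1,3,8,9,10}:10  {1,6,7,8,9}:10  {1,7,8,9,10}:20  {3,5,6,7,10}:10  {3,6,7,9,10}:30  {3,7,8,9,10}:30  {4,5,6,7,9}:5  {4,5,6,7,10}:5  {5,6,7,8,9}:10  {5,6,7,9,10}:20  {6,7,8,9,10}:30
  |U|=6: {1,3,7,8,9,10}:60  {1,5,6,7,8,9}:20  {1,6,7,8,9,10}:60  {3,4,5,6,7,10}:15  {3,5,6,7,9,10}:60  {3,6,7,8,9,10}:90  {4,5,6,7,8,9}:15  {4,5,6,7,9,10}:30  {5,6,7,8,9,10}:60
  |U|=7: {1,3,6,7,8,9,10}:210  {1,4,5,6,7,8,9}:35  {1,5,6,7,8,9,10}:140  {2,3,4,5,6,7,10}:15  {3,4,5,6,7,9,10}:105  {3,5,6,7,8,9,10}:210  {4,5,6,7,8,9,10}:105
  |U|=8: {0,2,3,4,5,6,7,10}:15  {1,3,5,6,7,8,9,10}:560  {1,4,5,6,7,8,9,10}:280  {2,3,4,5,6,7,9,10}:120  {3,4,5,6,7,8,9,10}:420
  |U|=9: {0,2,3,4,5,6,7,9,10}:135  {1,3,4,5,6,7,8,9,10}:1260  {2,3,4,5,6,7,8,9,10}:540
  start at 0(f): 1800
  start at 1(a): 675
sum over floor = 2475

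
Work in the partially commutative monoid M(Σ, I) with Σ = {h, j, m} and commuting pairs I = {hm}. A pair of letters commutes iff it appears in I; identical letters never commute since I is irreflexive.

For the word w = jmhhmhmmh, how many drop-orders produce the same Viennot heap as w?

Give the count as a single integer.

0(j) covers ∅
1(m) covers 0:j
2(h) covers 0:j
3(h) covers 2:h
4(m) covers 1:m
5(h) covers 3:h
6(m) covers 4:m
7(m) covers 6:m
8(h) covers 5:h
floor of heap: 0:j
completions by unplaced set U, small U first (add the entries for U minus each lowest piece of U):
  |U|=1: {7}:1  {8}:1
  |U|=2: {5,8}:1  {6,7}:1  {7,8}:2
  |U|=3: {3,5,8}:1  {4,6,7}:1  {5,7,8}:3  {6,7,8}:3
  |U|=4: {1,4,6,7}:1  {2,3,5,8}:1  {3,5,7,8}:4  {4,6,7,8}:4  {5,6,7,8}:6
  |U|=5: {1,4,6,7,8}:5  {2,3,5,7,8}:5  {3,5,6,7,8}:10  {4,5,6,7,8}:10
  |U|=6: {1,4,5,6,7,8}:15  {2,3,5,6,7,8}:15  {3,4,5,6,7,8}:20
  |U|=7: {1,3,4,5,6,7,8}:35  {2,3,4,5,6,7,8}:35
  start at 0(j): 70

70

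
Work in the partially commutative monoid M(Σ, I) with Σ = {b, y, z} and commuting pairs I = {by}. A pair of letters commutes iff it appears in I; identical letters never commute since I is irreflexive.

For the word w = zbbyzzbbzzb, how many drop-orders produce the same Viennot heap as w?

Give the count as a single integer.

0(z) covers ∅
1(b) covers 0:z
2(b) covers 1:b
3(y) covers 0:z
4(z) covers 2:b, 3:y
5(z) covers 4:z
6(b) covers 5:z
7(b) covers 6:b
8(z) covers 7:b
9(z) covers 8:z
10(b) covers 9:z
floor of heap: 0:z
completions by unplaced set U, small U first (add the entries for U minus each lowest piece of U):
  |U|=1: {10}:1
  |U|=2: {9,10}:1
  |U|=3: {8,9,10}:1
  |U|=4: {7,8,9,10}:1
  |U|=5: {6,7,8,9,10}:1
  |U|=6: {5,6,7,8,9,10}:1
  |U|=7: {4,5,6,7,8,9,10}:1
  |U|=8: {2,4,5,6,7,8,9,10}:1  {3,4,5,6,7,8,9,10}:1
  |U|=9: {1,2,4,5,6,7,8,9,10}:1  {2,3,4,5,6,7,8,9,10}:2
  start at 0(z): 3

3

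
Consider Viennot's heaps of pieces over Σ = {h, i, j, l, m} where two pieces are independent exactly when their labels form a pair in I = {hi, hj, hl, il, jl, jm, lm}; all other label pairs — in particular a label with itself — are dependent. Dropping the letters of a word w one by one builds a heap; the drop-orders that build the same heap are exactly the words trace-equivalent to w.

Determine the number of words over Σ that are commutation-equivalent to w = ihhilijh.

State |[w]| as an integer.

0(i) covers ∅
1(h) covers ∅
2(h) covers 1:h
3(i) covers 0:i
4(l) covers ∅
5(i) covers 3:i
6(j) covers 5:i
7(h) covers 2:h
floor of heap: 0:i, 1:h, 4:l
completions by unplaced set U, small U first (add the entries for U minus each lowest piece of U):
  |U|=1: {4}:1  {6}:1  {7}:1
  |U|=2: {2,7}:1  {4,6}:2  {4,7}:2  {5,6}:1  {6,7}:2
  |U|=3: {1,2,7}:1  {2,4,7}:3  {2,6,7}:3  {3,5,6}:1  {4,5,6}:3  {4,6,7}:6  {5,6,7}:3
  |U|=4: {0,3,5,6}:1  {1,2,4,7}:4  {1,2,6,7}:4  {2,4,6,7}:12  {2,5,6,7}:6  {3,4,5,6}:4  {3,5,6,7}:4  {4,5,6,7}:12
  |U|=5: {0,3,4,5,6}:5  {0,3,5,6,7}:5  {1,2,4,6,7}:20  {1,2,5,6,7}:10  {2,3,5,6,7}:10  {2,4,5,6,7}:30  {3,4,5,6,7}:20
  |U|=6: {0,2,3,5,6,7}:15  {0,3,4,5,6,7}:30  {1,2,3,5,6,7}:20  {1,2,4,5,6,7}:60  {2,3,4,5,6,7}:60
  start at 0(i): 140
  start at 1(h): 105
  start at 4(l): 35
sum over floor = 280

280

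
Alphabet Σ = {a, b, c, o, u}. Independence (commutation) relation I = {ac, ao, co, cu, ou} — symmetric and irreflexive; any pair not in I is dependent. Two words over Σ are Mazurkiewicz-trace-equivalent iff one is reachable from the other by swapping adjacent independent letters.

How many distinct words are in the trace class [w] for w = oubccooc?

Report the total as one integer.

#0=o has no predecessor
#1=u has no predecessor
#2=b depends on [0:o, 1:u]
#3=c depends on [2:b]
#4=c depends on [3:c]
#5=o depends on [2:b]
#6=o depends on [5:o]
#7=c depends on [4:c]
sources: [0:o, 1:u]
N(rest) = Σ N(rest − s) over sources s of rest; N(one piece) = 1:
  size 1 → [6]=1  [7]=1
  size 2 → [4,7]=1  [5,6]=1  [6,7]=2
  size 3 → [3,4,7]=1  [4,6,7]=3  [5,6,7]=3
  size 4 → [3,4,6,7]=4  [4,5,6,7]=6
  size 5 → [3,4,5,6,7]=10
  size 6 → [2,3,4,5,6,7]=10
  first=0(o) contributes 10
  first=1(u) contributes 10
|[w]| = 20

20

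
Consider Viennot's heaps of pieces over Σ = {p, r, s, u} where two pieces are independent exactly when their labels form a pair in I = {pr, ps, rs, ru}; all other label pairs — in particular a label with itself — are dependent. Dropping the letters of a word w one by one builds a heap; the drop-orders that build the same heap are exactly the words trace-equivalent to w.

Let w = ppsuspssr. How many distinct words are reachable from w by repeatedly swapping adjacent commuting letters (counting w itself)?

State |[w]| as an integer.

108

0(p) covers ∅
1(p) covers 0:p
2(s) covers ∅
3(u) covers 1:p, 2:s
4(s) covers 3:u
5(p) covers 3:u
6(s) covers 4:s
7(s) covers 6:s
8(r) covers ∅
floor of heap: 0:p, 2:s, 8:r
completions by unplaced set U, small U first (add the entries for U minus each lowest piece of U):
  |U|=1: {5}:1  {7}:1  {8}:1
  |U|=2: {5,7}:2  {5,8}:2  {6,7}:1  {7,8}:2
  |U|=3: {4,6,7}:1  {5,6,7}:3  {5,7,8}:6  {6,7,8}:3
  |U|=4: {4,5,6,7}:4  {4,6,7,8}:4  {5,6,7,8}:12
  |U|=5: {3,4,5,6,7}:4  {4,5,6,7,8}:20
  |U|=6: {1,3,4,5,6,7}:4  {2,3,4,5,6,7}:4  {3,4,5,6,7,8}:24
  |U|=7: {0,1,3,4,5,6,7}:4  {1,2,3,4,5,6,7}:8  {1,3,4,5,6,7,8}:28  {2,3,4,5,6,7,8}:28
  start at 0(p): 64
  start at 2(s): 32
  start at 8(r): 12
sum over floor = 108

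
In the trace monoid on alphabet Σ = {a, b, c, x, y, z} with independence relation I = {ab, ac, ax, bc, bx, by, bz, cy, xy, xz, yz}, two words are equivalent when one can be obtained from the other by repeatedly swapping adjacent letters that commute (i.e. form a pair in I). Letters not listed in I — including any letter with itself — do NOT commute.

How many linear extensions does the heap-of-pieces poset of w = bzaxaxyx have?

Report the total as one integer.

#0=b has no predecessor
#1=z has no predecessor
#2=a depends on [1:z]
#3=x has no predecessor
#4=a depends on [2:a]
#5=x depends on [3:x]
#6=y depends on [4:a]
#7=x depends on [5:x]
sources: [0:b, 1:z, 3:x]
N(rest) = Σ N(rest − s) over sources s of rest; N(one piece) = 1:
  size 1 → [0]=1  [6]=1  [7]=1
  size 2 → [0,6]=2  [0,7]=2  [4,6]=1  [5,7]=1  [6,7]=2
  size 3 → [0,4,6]=3  [0,5,7]=3  [0,6,7]=6  [2,4,6]=1  [3,5,7]=1  [4,6,7]=3  [5,6,7]=3
  size 4 → [0,2,4,6]=4  [0,3,5,7]=4  [0,4,6,7]=12  [0,5,6,7]=12  [1,2,4,6]=1  [2,4,6,7]=4  [3,5,6,7]=4  [4,5,6,7]=6
  size 5 → [0,1,2,4,6]=5  [0,2,4,6,7]=20  [0,3,5,6,7]=20  [0,4,5,6,7]=30  [1,2,4,6,7]=5  [2,4,5,6,7]=10  [3,4,5,6,7]=10
  size 6 → [0,1,2,4,6,7]=30  [0,2,4,5,6,7]=60  [0,3,4,5,6,7]=60  [1,2,4,5,6,7]=15  [2,3,4,5,6,7]=20
  first=0(b) contributes 35
  first=1(z) contributes 140
  first=3(x) contributes 105
|[w]| = 280

280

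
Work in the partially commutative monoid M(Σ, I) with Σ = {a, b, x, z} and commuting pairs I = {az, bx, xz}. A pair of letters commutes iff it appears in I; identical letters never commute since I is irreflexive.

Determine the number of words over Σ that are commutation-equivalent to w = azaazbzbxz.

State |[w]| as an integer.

piece 0:a — minimal
piece 1:z — minimal
piece 2:a rests on {0:a}
piece 3:a rests on {2:a}
piece 4:z rests on {1:z}
piece 5:b rests on {3:a, 4:z}
piece 6:z rests on {5:b}
piece 7:b rests on {6:z}
piece 8:x rests on {3:a}
piece 9:z rests on {7:b}
minimal pieces: {0:a, 1:z}
ways to finish when only these pieces remain (= sum over removing one remaining piece with nothing left below it):
  1 left: {8}→1  {9}→1
  2 left: {7,9}→1  {8,9}→2
  3 left: {6,7,9}→1  {7,8,9}→3
  4 left: {5,6,7,9}→1  {6,7,8,9}→4
  5 left: {4,5,6,7,9}→1  {5,6,7,8,9}→5
  6 left: {1,4,5,6,7,9}→1  {3,5,6,7,8,9}→5  {4,5,6,7,8,9}→6
  7 left: {1,4,5,6,7,8,9}→7  {2,3,5,6,7,8,9}→5  {3,4,5,6,7,8,9}→11
  8 left: {0,2,3,5,6,7,8,9}→5  {1,3,4,5,6,7,8,9}→18  {2,3,4,5,6,7,8,9}→16
  placing 0:a first → 34 extensions
  placing 1:z first → 21 extensions
total linear extensions = 55

55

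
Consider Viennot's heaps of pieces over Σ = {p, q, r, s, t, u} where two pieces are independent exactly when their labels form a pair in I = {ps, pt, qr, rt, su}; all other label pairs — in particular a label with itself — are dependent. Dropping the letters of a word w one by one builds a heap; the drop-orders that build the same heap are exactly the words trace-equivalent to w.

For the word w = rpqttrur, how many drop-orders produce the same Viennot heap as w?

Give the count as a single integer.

#0=r has no predecessor
#1=p depends on [0:r]
#2=q depends on [1:p]
#3=t depends on [2:q]
#4=t depends on [3:t]
#5=r depends on [1:p]
#6=u depends on [4:t, 5:r]
#7=r depends on [6:u]
sources: [0:r]
N(rest) = Σ N(rest − s) over sources s of rest; N(one piece) = 1:
  size 1 → [7]=1
  size 2 → [6,7]=1
  size 3 → [4,6,7]=1  [5,6,7]=1
  size 4 → [3,4,6,7]=1  [4,5,6,7]=2
  size 5 → [2,3,4,6,7]=1  [3,4,5,6,7]=3
  size 6 → [2,3,4,5,6,7]=4
  first=0(r) contributes 4

4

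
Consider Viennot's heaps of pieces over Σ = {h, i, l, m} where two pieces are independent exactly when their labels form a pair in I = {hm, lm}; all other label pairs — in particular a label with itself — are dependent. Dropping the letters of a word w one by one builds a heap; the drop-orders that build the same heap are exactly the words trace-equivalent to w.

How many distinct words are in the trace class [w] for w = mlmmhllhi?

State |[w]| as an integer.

56

drop 0:m onto floor
drop 1:l onto floor
drop 2:m onto {0:m}
drop 3:m onto {2:m}
drop 4:h onto {1:l}
drop 5:l onto {4:h}
drop 6:l onto {5:l}
drop 7:h onto {6:l}
drop 8:i onto {3:m, 7:h}
ground layer = {0:m, 1:l}
drop-orders for the pieces not yet dropped (sum over which currently-grounded one goes next):
  1 to go: {8} 1
  2 to go: {3,8} 1  {7,8} 1
  3 to go: {2,3,8} 1  {3,7,8} 2  {6,7,8} 1
  4 to go: {0,2,3,8} 1  {2,3,7,8} 3  {3,6,7,8} 3  {5,6,7,8} 1
  5 to go: {0,2,3,7,8} 4  {2,3,6,7,8} 6  {3,5,6,7,8} 4  {4,5,6,7,8} 1
  6 to go: {0,2,3,6,7,8} 10  {1,4,5,6,7,8} 1  {2,3,5,6,7,8} 10  {3,4,5,6,7,8} 5
  7 to go: {0,2,3,5,6,7,8} 20  {1,3,4,5,6,7,8} 6  {2,3,4,5,6,7,8} 15
  if 0:m drops first: 21 orders
  if 1:l drops first: 35 orders
heap linearizations: 56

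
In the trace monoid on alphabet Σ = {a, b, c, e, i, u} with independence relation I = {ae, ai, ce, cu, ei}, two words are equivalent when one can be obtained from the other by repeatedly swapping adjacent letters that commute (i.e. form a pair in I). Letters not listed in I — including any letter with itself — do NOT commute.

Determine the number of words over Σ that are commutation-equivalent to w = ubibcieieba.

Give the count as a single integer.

10

drop 0:u onto floor
drop 1:b onto {0:u}
drop 2:i onto {1:b}
drop 3:b onto {2:i}
drop 4:c onto {3:b}
drop 5:i onto {4:c}
drop 6:e onto {3:b}
drop 7:i onto {5:i}
drop 8:e onto {6:e}
drop 9:b onto {7:i, 8:e}
drop 10:a onto {9:b}
ground layer = {0:u}
drop-orders for the pieces not yet dropped (sum over which currently-grounded one goes next):
  1 to go: {10} 1
  2 to go: {9,10} 1
  3 to go: {7,9,10} 1  {8,9,10} 1
  4 to go: {5,7,9,10} 1  {6,8,9,10} 1  {7,8,9,10} 2
  5 to go: {4,5,7,9,10} 1  {5,7,8,9,10} 3  {6,7,8,9,10} 3
  6 to go: {4,5,7,8,9,10} 4  {5,6,7,8,9,10} 6
  7 to go: {4,5,6,7,8,9,10} 10
  8 to go: {3,4,5,6,7,8,9,10} 10
  9 to go: {2,3,4,5,6,7,8,9,10} 10
  if 0:u drops first: 10 orders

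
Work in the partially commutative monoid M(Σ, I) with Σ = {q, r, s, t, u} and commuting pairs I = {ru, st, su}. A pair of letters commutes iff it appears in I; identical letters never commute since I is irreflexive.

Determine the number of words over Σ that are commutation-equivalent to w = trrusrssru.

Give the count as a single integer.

36

0(t) covers ∅
1(r) covers 0:t
2(r) covers 1:r
3(u) covers 0:t
4(s) covers 2:r
5(r) covers 4:s
6(s) covers 5:r
7(s) covers 6:s
8(r) covers 7:s
9(u) covers 3:u
floor of heap: 0:t
completions by unplaced set U, small U first (add the entries for U minus each lowest piece of U):
  |U|=1: {8}:1  {9}:1
  |U|=2: {3,9}:1  {7,8}:1  {8,9}:2
  |U|=3: {3,8,9}:3  {6,7,8}:1  {7,8,9}:3
  |U|=4: {3,7,8,9}:6  {5,6,7,8}:1  {6,7,8,9}:4
  |U|=5: {3,6,7,8,9}:10  {4,5,6,7,8}:1  {5,6,7,8,9}:5
  |U|=6: {2,4,5,6,7,8}:1  {3,5,6,7,8,9}:15  {4,5,6,7,8,9}:6
  |U|=7: {1,2,4,5,6,7,8}:1  {2,4,5,6,7,8,9}:7  {3,4,5,6,7,8,9}:21
  |U|=8: {1,2,4,5,6,7,8,9}:8  {2,3,4,5,6,7,8,9}:28
  start at 0(t): 36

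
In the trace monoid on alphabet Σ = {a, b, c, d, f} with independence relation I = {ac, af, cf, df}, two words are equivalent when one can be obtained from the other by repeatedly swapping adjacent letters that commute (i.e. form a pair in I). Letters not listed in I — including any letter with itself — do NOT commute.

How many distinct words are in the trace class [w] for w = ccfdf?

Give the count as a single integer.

drop 0:c onto floor
drop 1:c onto {0:c}
drop 2:f onto floor
drop 3:d onto {1:c}
drop 4:f onto {2:f}
ground layer = {0:c, 2:f}
drop-orders for the pieces not yet dropped (sum over which currently-grounded one goes next):
  1 to go: {3} 1  {4} 1
  2 to go: {1,3} 1  {2,4} 1  {3,4} 2
  3 to go: {0,1,3} 1  {1,3,4} 3  {2,3,4} 3
  if 0:c drops first: 6 orders
  if 2:f drops first: 4 orders
heap linearizations: 10

10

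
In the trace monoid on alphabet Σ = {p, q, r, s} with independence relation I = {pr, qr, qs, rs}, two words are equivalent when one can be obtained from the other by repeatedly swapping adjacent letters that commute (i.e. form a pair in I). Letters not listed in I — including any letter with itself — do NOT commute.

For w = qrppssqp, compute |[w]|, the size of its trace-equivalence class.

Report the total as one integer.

#0=q has no predecessor
#1=r has no predecessor
#2=p depends on [0:q]
#3=p depends on [2:p]
#4=s depends on [3:p]
#5=s depends on [4:s]
#6=q depends on [3:p]
#7=p depends on [5:s, 6:q]
sources: [0:q, 1:r]
N(rest) = Σ N(rest − s) over sources s of rest; N(one piece) = 1:
  size 1 → [1]=1  [7]=1
  size 2 → [1,7]=2  [5,7]=1  [6,7]=1
  size 3 → [1,5,7]=3  [1,6,7]=3  [4,5,7]=1  [5,6,7]=2
  size 4 → [1,4,5,7]=4  [1,5,6,7]=8  [4,5,6,7]=3
  size 5 → [1,4,5,6,7]=15  [3,4,5,6,7]=3
  size 6 → [1,3,4,5,6,7]=18  [2,3,4,5,6,7]=3
  first=0(q) contributes 21
  first=1(r) contributes 3
|[w]| = 24

24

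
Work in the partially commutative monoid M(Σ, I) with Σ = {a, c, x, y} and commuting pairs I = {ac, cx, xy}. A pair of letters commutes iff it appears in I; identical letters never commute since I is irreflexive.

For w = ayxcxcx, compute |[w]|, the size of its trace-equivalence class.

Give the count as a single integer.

0(a) covers ∅
1(y) covers 0:a
2(x) covers 0:a
3(c) covers 1:y
4(x) covers 2:x
5(c) covers 3:c
6(x) covers 4:x
floor of heap: 0:a
completions by unplaced set U, small U first (add the entries for U minus each lowest piece of U):
  |U|=1: {5}:1  {6}:1
  |U|=2: {3,5}:1  {4,6}:1  {5,6}:2
  |U|=3: {1,3,5}:1  {2,4,6}:1  {3,5,6}:3  {4,5,6}:3
  |U|=4: {1,3,5,6}:4  {2,4,5,6}:4  {3,4,5,6}:6
  |U|=5: {1,3,4,5,6}:10  {2,3,4,5,6}:10
  start at 0(a): 20

20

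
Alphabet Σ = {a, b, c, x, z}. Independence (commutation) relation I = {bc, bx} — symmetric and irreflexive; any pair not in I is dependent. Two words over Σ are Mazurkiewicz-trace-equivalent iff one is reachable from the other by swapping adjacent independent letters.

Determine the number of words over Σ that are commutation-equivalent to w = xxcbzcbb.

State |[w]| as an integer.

12

piece 0:x — minimal
piece 1:x rests on {0:x}
piece 2:c rests on {1:x}
piece 3:b — minimal
piece 4:z rests on {2:c, 3:b}
piece 5:c rests on {4:z}
piece 6:b rests on {4:z}
piece 7:b rests on {6:b}
minimal pieces: {0:x, 3:b}
ways to finish when only these pieces remain (= sum over removing one remaining piece with nothing left below it):
  1 left: {5}→1  {7}→1
  2 left: {5,7}→2  {6,7}→1
  3 left: {5,6,7}→3
  4 left: {4,5,6,7}→3
  5 left: {2,4,5,6,7}→3  {3,4,5,6,7}→3
  6 left: {1,2,4,5,6,7}→3  {2,3,4,5,6,7}→6
  placing 0:x first → 9 extensions
  placing 3:b first → 3 extensions
total linear extensions = 12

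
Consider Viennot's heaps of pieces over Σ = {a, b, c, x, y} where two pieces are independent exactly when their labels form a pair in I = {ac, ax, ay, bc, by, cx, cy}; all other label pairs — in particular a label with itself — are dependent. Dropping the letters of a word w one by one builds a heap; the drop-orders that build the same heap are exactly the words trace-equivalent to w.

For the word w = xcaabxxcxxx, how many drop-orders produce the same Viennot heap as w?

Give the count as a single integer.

165

drop 0:x onto floor
drop 1:c onto floor
drop 2:a onto floor
drop 3:a onto {2:a}
drop 4:b onto {0:x, 3:a}
drop 5:x onto {4:b}
drop 6:x onto {5:x}
drop 7:c onto {1:c}
drop 8:x onto {6:x}
drop 9:x onto {8:x}
drop 10:x onto {9:x}
ground layer = {0:x, 1:c, 2:a}
drop-orders for the pieces not yet dropped (sum over which currently-grounded one goes next):
  1 to go: {7} 1  {10} 1
  2 to go: {1,7} 1  {7,10} 2  {9,10} 1
  3 to go: {1,7,10} 3  {7,9,10} 3  {8,9,10} 1
  4 to go: {1,7,9,10} 6  {6,8,9,10} 1  {7,8,9,10} 4
  5 to go: {1,7,8,9,10} 10  {5,6,8,9,10} 1  {6,7,8,9,10} 5
  6 to go: {1,6,7,8,9,10} 15  {4,5,6,8,9,10} 1  {5,6,7,8,9,10} 6
  7 to go: {0,4,5,6,8,9,10} 1  {1,5,6,7,8,9,10} 21  {3,4,5,6,8,9,10} 1  {4,5,6,7,8,9,10} 7
  8 to go: {0,3,4,5,6,8,9,10} 2  {0,4,5,6,7,8,9,10} 8  {1,4,5,6,7,8,9,10} 28  {2,3,4,5,6,8,9,10} 1  {3,4,5,6,7,8,9,10} 8
  9 to go: {0,1,4,5,6,7,8,9,10} 36  {0,2,3,4,5,6,8,9,10} 3  {0,3,4,5,6,7,8,9,10} 18  {1,3,4,5,6,7,8,9,10} 36  {2,3,4,5,6,7,8,9,10} 9
  if 0:x drops first: 45 orders
  if 1:c drops first: 30 orders
  if 2:a drops first: 90 orders
heap linearizations: 165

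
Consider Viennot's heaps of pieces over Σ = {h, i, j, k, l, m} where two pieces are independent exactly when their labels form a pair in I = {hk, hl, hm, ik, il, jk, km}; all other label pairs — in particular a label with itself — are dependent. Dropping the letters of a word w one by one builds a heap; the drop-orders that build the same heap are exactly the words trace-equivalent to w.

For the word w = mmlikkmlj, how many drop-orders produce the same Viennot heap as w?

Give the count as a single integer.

9

0(m) covers ∅
1(m) covers 0:m
2(l) covers 1:m
3(i) covers 1:m
4(k) covers 2:l
5(k) covers 4:k
6(m) covers 2:l, 3:i
7(l) covers 5:k, 6:m
8(j) covers 7:l
floor of heap: 0:m
completions by unplaced set U, small U first (add the entries for U minus each lowest piece of U):
  |U|=1: {8}:1
  |U|=2: {7,8}:1
  |U|=3: {5,7,8}:1  {6,7,8}:1
  |U|=4: {3,6,7,8}:1  {4,5,7,8}:1  {5,6,7,8}:2
  |U|=5: {3,5,6,7,8}:3  {4,5,6,7,8}:3
  |U|=6: {2,4,5,6,7,8}:3  {3,4,5,6,7,8}:6
  |U|=7: {2,3,4,5,6,7,8}:9
  start at 0(m): 9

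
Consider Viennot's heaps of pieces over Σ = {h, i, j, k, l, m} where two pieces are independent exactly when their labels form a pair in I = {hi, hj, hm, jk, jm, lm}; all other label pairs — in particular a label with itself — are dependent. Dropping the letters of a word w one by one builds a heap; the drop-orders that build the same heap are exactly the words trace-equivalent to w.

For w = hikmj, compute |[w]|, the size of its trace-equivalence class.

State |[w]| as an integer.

7

drop 0:h onto floor
drop 1:i onto floor
drop 2:k onto {0:h, 1:i}
drop 3:m onto {2:k}
drop 4:j onto {1:i}
ground layer = {0:h, 1:i}
drop-orders for the pieces not yet dropped (sum over which currently-grounded one goes next):
  1 to go: {3} 1  {4} 1
  2 to go: {2,3} 1  {3,4} 2
  3 to go: {0,2,3} 1  {2,3,4} 3
  if 0:h drops first: 3 orders
  if 1:i drops first: 4 orders
heap linearizations: 7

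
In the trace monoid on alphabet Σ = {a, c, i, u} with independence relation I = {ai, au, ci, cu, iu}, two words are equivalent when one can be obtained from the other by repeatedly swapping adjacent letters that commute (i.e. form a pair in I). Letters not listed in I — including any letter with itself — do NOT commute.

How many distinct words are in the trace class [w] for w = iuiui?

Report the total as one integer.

10

#0=i has no predecessor
#1=u has no predecessor
#2=i depends on [0:i]
#3=u depends on [1:u]
#4=i depends on [2:i]
sources: [0:i, 1:u]
N(rest) = Σ N(rest − s) over sources s of rest; N(one piece) = 1:
  size 1 → [3]=1  [4]=1
  size 2 → [1,3]=1  [2,4]=1  [3,4]=2
  size 3 → [0,2,4]=1  [1,3,4]=3  [2,3,4]=3
  first=0(i) contributes 6
  first=1(u) contributes 4
|[w]| = 10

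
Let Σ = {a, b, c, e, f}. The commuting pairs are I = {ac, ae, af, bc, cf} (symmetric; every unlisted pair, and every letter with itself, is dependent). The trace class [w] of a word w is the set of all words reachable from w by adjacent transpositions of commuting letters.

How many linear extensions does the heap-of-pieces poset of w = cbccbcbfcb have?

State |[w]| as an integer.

252

0(c) covers ∅
1(b) covers ∅
2(c) covers 0:c
3(c) covers 2:c
4(b) covers 1:b
5(c) covers 3:c
6(b) covers 4:b
7(f) covers 6:b
8(c) covers 5:c
9(b) covers 7:f
floor of heap: 0:c, 1:b
completions by unplaced set U, small U first (add the entries for U minus each lowest piece of U):
  |U|=1: {8}:1  {9}:1
  |U|=2: {5,8}:1  {7,9}:1  {8,9}:2
  |U|=3: {3,5,8}:1  {5,8,9}:3  {6,7,9}:1  {7,8,9}:3
  |U|=4: {2,3,5,8}:1  {3,5,8,9}:4  {4,6,7,9}:1  {5,7,8,9}:6  {6,7,8,9}:4
  |U|=5: {0,2,3,5,8}:1  {1,4,6,7,9}:1  {2,3,5,8,9}:5  {3,5,7,8,9}:10  {4,6,7,8,9}:5  {5,6,7,8,9}:10
  |U|=6: {0,2,3,5,8,9}:6  {1,4,6,7,8,9}:6  {2,3,5,7,8,9}:15  {3,5,6,7,8,9}:20  {4,5,6,7,8,9}:15
  |U|=7: {0,2,3,5,7,8,9}:21  {1,4,5,6,7,8,9}:21  {2,3,5,6,7,8,9}:35  {3,4,5,6,7,8,9}:35
  |U|=8: {0,2,3,5,6,7,8,9}:56  {1,3,4,5,6,7,8,9}:56  {2,3,4,5,6,7,8,9}:70
  start at 0(c): 126
  start at 1(b): 126
sum over floor = 252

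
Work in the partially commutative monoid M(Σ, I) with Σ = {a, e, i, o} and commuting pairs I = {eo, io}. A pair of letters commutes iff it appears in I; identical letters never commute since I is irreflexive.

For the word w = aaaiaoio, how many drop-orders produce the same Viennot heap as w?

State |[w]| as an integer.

3

#0=a has no predecessor
#1=a depends on [0:a]
#2=a depends on [1:a]
#3=i depends on [2:a]
#4=a depends on [3:i]
#5=o depends on [4:a]
#6=i depends on [4:a]
#7=o depends on [5:o]
sources: [0:a]
N(rest) = Σ N(rest − s) over sources s of rest; N(one piece) = 1:
  size 1 → [6]=1  [7]=1
  size 2 → [5,7]=1  [6,7]=2
  size 3 → [5,6,7]=3
  size 4 → [4,5,6,7]=3
  size 5 → [3,4,5,6,7]=3
  size 6 → [2,3,4,5,6,7]=3
  first=0(a) contributes 3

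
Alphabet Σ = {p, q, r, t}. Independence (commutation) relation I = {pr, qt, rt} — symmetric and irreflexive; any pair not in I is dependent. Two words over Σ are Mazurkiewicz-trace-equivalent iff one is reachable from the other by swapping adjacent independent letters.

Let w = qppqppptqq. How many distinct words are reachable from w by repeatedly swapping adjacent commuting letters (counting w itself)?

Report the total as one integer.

3

0(q) covers ∅
1(p) covers 0:q
2(p) covers 1:p
3(q) covers 2:p
4(p) covers 3:q
5(p) covers 4:p
6(p) covers 5:p
7(t) covers 6:p
8(q) covers 6:p
9(q) covers 8:q
floor of heap: 0:q
completions by unplaced set U, small U first (add the entries for U minus each lowest piece of U):
  |U|=1: {7}:1  {9}:1
  |U|=2: {7,9}:2  {8,9}:1
  |U|=3: {7,8,9}:3
  |U|=4: {6,7,8,9}:3
  |U|=5: {5,6,7,8,9}:3
  |U|=6: {4,5,6,7,8,9}:3
  |U|=7: {3,4,5,6,7,8,9}:3
  |U|=8: {2,3,4,5,6,7,8,9}:3
  start at 0(q): 3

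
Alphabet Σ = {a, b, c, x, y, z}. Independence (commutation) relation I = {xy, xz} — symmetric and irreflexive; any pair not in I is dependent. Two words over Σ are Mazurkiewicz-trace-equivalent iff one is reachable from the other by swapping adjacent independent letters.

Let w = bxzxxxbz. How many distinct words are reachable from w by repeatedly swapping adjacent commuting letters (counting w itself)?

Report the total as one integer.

5

0(b) covers ∅
1(x) covers 0:b
2(z) covers 0:b
3(x) covers 1:x
4(x) covers 3:x
5(x) covers 4:x
6(b) covers 2:z, 5:x
7(z) covers 6:b
floor of heap: 0:b
completions by unplaced set U, small U first (add the entries for U minus each lowest piece of U):
  |U|=1: {7}:1
  |U|=2: {6,7}:1
  |U|=3: {2,6,7}:1  {5,6,7}:1
  |U|=4: {2,5,6,7}:2  {4,5,6,7}:1
  |U|=5: {2,4,5,6,7}:3  {3,4,5,6,7}:1
  |U|=6: {1,3,4,5,6,7}:1  {2,3,4,5,6,7}:4
  start at 0(b): 5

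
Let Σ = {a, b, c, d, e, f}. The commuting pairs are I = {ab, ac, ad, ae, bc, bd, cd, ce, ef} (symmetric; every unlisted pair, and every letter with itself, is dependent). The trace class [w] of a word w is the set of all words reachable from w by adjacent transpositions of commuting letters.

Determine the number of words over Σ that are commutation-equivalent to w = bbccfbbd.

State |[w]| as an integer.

18

piece 0:b — minimal
piece 1:b rests on {0:b}
piece 2:c — minimal
piece 3:c rests on {2:c}
piece 4:f rests on {1:b, 3:c}
piece 5:b rests on {4:f}
piece 6:b rests on {5:b}
piece 7:d rests on {4:f}
minimal pieces: {0:b, 2:c}
ways to finish when only these pieces remain (= sum over removing one remaining piece with nothing left below it):
  1 left: {6}→1  {7}→1
  2 left: {5,6}→1  {6,7}→2
  3 left: {5,6,7}→3
  4 left: {4,5,6,7}→3
  5 left: {1,4,5,6,7}→3  {3,4,5,6,7}→3
  6 left: {0,1,4,5,6,7}→3  {1,3,4,5,6,7}→6  {2,3,4,5,6,7}→3
  placing 0:b first → 9 extensions
  placing 2:c first → 9 extensions
total linear extensions = 18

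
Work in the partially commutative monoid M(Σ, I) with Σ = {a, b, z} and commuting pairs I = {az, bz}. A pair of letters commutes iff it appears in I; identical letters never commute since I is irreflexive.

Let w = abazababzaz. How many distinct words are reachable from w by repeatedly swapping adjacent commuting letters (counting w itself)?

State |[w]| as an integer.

165

piece 0:a — minimal
piece 1:b rests on {0:a}
piece 2:a rests on {1:b}
piece 3:z — minimal
piece 4:a rests on {2:a}
piece 5:b rests on {4:a}
piece 6:a rests on {5:b}
piece 7:b rests on {6:a}
piece 8:z rests on {3:z}
piece 9:a rests on {7:b}
piece 10:z rests on {8:z}
minimal pieces: {0:a, 3:z}
ways to finish when only these pieces remain (= sum over removing one remaining piece with nothing left below it):
  1 left: {9}→1  {10}→1
  2 left: {7,9}→1  {8,10}→1  {9,10}→2
  3 left: {3,8,10}→1  {6,7,9}→1  {7,9,10}→3  {8,9,10}→3
  4 left: {3,8,9,10}→4  {5,6,7,9}→1  {6,7,9,10}→4  {7,8,9,10}→6
  5 left: {3,7,8,9,10}→10  {4,5,6,7,9}→1  {5,6,7,9,10}→5  {6,7,8,9,10}→10
  6 left: {2,4,5,6,7,9}→1  {3,6,7,8,9,10}→20  {4,5,6,7,9,10}→6  {5,6,7,8,9,10}→15
  7 left: {1,2,4,5,6,7,9}→1  {2,4,5,6,7,9,10}→7  {3,5,6,7,8,9,10}→35  {4,5,6,7,8,9,10}→21
  8 left: {0,1,2,4,5,6,7,9}→1  {1,2,4,5,6,7,9,10}→8  {2,4,5,6,7,8,9,10}→28  {3,4,5,6,7,8,9,10}→56
  9 left: {0,1,2,4,5,6,7,9,10}→9  {1,2,4,5,6,7,8,9,10}→36  {2,3,4,5,6,7,8,9,10}→84
  placing 0:a first → 120 extensions
  placing 3:z first → 45 extensions
total linear extensions = 165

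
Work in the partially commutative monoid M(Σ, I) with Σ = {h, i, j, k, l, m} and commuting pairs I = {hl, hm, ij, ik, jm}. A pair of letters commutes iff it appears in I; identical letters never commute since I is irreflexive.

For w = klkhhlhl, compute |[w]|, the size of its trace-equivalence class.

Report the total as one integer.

0(k) covers ∅
1(l) covers 0:k
2(k) covers 1:l
3(h) covers 2:k
4(h) covers 3:h
5(l) covers 2:k
6(h) covers 4:h
7(l) covers 5:l
floor of heap: 0:k
completions by unplaced set U, small U first (add the entries for U minus each lowest piece of U):
  |U|=1: {6}:1  {7}:1
  |U|=2: {4,6}:1  {5,7}:1  {6,7}:2
  |U|=3: {3,4,6}:1  {4,6,7}:3  {5,6,7}:3
  |U|=4: {3,4,6,7}:4  {4,5,6,7}:6
  |U|=5: {3,4,5,6,7}:10
  |U|=6: {2,3,4,5,6,7}:10
  start at 0(k): 10

10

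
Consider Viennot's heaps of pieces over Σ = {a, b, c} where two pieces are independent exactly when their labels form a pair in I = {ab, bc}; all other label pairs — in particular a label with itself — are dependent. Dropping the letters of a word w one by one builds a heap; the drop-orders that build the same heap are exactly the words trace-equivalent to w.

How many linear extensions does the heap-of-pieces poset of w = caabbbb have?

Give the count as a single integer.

piece 0:c — minimal
piece 1:a rests on {0:c}
piece 2:a rests on {1:a}
piece 3:b — minimal
piece 4:b rests on {3:b}
piece 5:b rests on {4:b}
piece 6:b rests on {5:b}
minimal pieces: {0:c, 3:b}
ways to finish when only these pieces remain (= sum over removing one remaining piece with nothing left below it):
  1 left: {2}→1  {6}→1
  2 left: {1,2}→1  {2,6}→2  {5,6}→1
  3 left: {0,1,2}→1  {1,2,6}→3  {2,5,6}→3  {4,5,6}→1
  4 left: {0,1,2,6}→4  {1,2,5,6}→6  {2,4,5,6}→4  {3,4,5,6}→1
  5 left: {0,1,2,5,6}→10  {1,2,4,5,6}→10  {2,3,4,5,6}→5
  placing 0:c first → 15 extensions
  placing 3:b first → 20 extensions
total linear extensions = 35

35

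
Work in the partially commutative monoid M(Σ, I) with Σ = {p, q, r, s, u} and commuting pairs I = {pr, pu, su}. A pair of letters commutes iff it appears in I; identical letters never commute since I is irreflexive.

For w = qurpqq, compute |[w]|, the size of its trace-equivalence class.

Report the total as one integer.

3

0(q) covers ∅
1(u) covers 0:q
2(r) covers 1:u
3(p) covers 0:q
4(q) covers 2:r, 3:p
5(q) covers 4:q
floor of heap: 0:q
completions by unplaced set U, small U first (add the entries for U minus each lowest piece of U):
  |U|=1: {5}:1
  |U|=2: {4,5}:1
  |U|=3: {2,4,5}:1  {3,4,5}:1
  |U|=4: {1,2,4,5}:1  {2,3,4,5}:2
  start at 0(q): 3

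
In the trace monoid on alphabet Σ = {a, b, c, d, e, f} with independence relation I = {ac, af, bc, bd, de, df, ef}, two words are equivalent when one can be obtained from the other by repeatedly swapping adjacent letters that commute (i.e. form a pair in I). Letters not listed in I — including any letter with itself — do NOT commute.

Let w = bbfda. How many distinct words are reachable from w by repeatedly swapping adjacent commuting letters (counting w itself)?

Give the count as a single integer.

7

piece 0:b — minimal
piece 1:b rests on {0:b}
piece 2:f rests on {1:b}
piece 3:d — minimal
piece 4:a rests on {1:b, 3:d}
minimal pieces: {0:b, 3:d}
ways to finish when only these pieces remain (= sum over removing one remaining piece with nothing left below it):
  1 left: {2}→1  {4}→1
  2 left: {2,4}→2  {3,4}→1
  3 left: {1,2,4}→2  {2,3,4}→3
  placing 0:b first → 5 extensions
  placing 3:d first → 2 extensions
total linear extensions = 7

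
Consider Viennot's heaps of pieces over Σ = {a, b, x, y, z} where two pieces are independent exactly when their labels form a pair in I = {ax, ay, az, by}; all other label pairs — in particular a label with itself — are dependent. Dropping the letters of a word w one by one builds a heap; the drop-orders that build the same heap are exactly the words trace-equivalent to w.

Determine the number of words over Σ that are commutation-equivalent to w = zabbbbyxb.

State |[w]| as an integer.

0(z) covers ∅
1(a) covers ∅
2(b) covers 0:z, 1:a
3(b) covers 2:b
4(b) covers 3:b
5(b) covers 4:b
6(y) covers 0:z
7(x) covers 5:b, 6:y
8(b) covers 7:x
floor of heap: 0:z, 1:a
completions by unplaced set U, small U first (add the entries for U minus each lowest piece of U):
  |U|=1: {8}:1
  |U|=2: {7,8}:1
  |U|=3: {5,7,8}:1  {6,7,8}:1
  |U|=4: {4,5,7,8}:1  {5,6,7,8}:2
  |U|=5: {3,4,5,7,8}:1  {4,5,6,7,8}:3
  |U|=6: {2,3,4,5,7,8}:1  {3,4,5,6,7,8}:4
  |U|=7: {1,2,3,4,5,7,8}:1  {2,3,4,5,6,7,8}:5
  start at 0(z): 6
  start at 1(a): 5
sum over floor = 11

11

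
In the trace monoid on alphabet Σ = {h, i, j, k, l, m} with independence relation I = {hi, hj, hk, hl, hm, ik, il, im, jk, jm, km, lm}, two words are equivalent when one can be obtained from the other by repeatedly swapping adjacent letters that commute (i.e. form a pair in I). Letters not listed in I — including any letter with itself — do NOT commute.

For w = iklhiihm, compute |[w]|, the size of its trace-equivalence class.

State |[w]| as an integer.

drop 0:i onto floor
drop 1:k onto floor
drop 2:l onto {1:k}
drop 3:h onto floor
drop 4:i onto {0:i}
drop 5:i onto {4:i}
drop 6:h onto {3:h}
drop 7:m onto floor
ground layer = {0:i, 1:k, 3:h, 7:m}
drop-orders for the pieces not yet dropped (sum over which currently-grounded one goes next):
  1 to go: {2} 1  {5} 1  {6} 1  {7} 1
  2 to go: {1,2} 1  {2,5} 2  {2,6} 2  {2,7} 2  {3,6} 1  {4,5} 1  {5,6} 2  {5,7} 2  {6,7} 2
  3 to go: {0,4,5} 1  {1,2,5} 3  {1,2,6} 3  {1,2,7} 3  {2,3,6} 3  {2,4,5} 3  {2,5,6} 6  {2,5,7} 6  {2,6,7} 6  {3,5,6} 3  {3,6,7} 3  {4,5,6} 3  {4,5,7} 3  {5,6,7} 6
  4 to go: {0,2,4,5} 4  {0,4,5,6} 4  {0,4,5,7} 4  {1,2,3,6} 6  {1,2,4,5} 6  {1,2,5,6} 12  {1,2,5,7} 12  {1,2,6,7} 12  {2,3,5,6} 12  {2,3,6,7} 12  {2,4,5,6} 12  {2,4,5,7} 12  {2,5,6,7} 24  {3,4,5,6} 6  {3,5,6,7} 12  {4,5,6,7} 12
  5 to go: {0,1,2,4,5} 10  {0,2,4,5,6} 20  {0,2,4,5,7} 20  {0,3,4,5,6} 10  {0,4,5,6,7} 20  {1,2,3,5,6} 30  {1,2,3,6,7} 30  {1,2,4,5,6} 30  {1,2,4,5,7} 30  {1,2,5,6,7} 60  {2,3,4,5,6} 30  {2,3,5,6,7} 60  {2,4,5,6,7} 60  {3,4,5,6,7} 30
  6 to go: {0,1,2,4,5,6} 60  {0,1,2,4,5,7} 60  {0,2,3,4,5,6} 60  {0,2,4,5,6,7} 120  {0,3,4,5,6,7} 60  {1,2,3,4,5,6} 90  {1,2,3,5,6,7} 180  {1,2,4,5,6,7} 180  {2,3,4,5,6,7} 180
  if 0:i drops first: 630 orders
  if 1:k drops first: 420 orders
  if 3:h drops first: 420 orders
  if 7:m drops first: 210 orders
heap linearizations: 1680

1680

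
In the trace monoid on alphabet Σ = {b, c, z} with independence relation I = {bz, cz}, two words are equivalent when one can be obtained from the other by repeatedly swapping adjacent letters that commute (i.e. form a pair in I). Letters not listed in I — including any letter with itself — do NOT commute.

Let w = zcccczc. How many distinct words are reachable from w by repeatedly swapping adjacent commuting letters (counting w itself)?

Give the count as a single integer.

21

#0=z has no predecessor
#1=c has no predecessor
#2=c depends on [1:c]
#3=c depends on [2:c]
#4=c depends on [3:c]
#5=z depends on [0:z]
#6=c depends on [4:c]
sources: [0:z, 1:c]
N(rest) = Σ N(rest − s) over sources s of rest; N(one piece) = 1:
  size 1 → [5]=1  [6]=1
  size 2 → [0,5]=1  [4,6]=1  [5,6]=2
  size 3 → [0,5,6]=3  [3,4,6]=1  [4,5,6]=3
  size 4 → [0,4,5,6]=6  [2,3,4,6]=1  [3,4,5,6]=4
  size 5 → [0,3,4,5,6]=10  [1,2,3,4,6]=1  [2,3,4,5,6]=5
  first=0(z) contributes 6
  first=1(c) contributes 15
|[w]| = 21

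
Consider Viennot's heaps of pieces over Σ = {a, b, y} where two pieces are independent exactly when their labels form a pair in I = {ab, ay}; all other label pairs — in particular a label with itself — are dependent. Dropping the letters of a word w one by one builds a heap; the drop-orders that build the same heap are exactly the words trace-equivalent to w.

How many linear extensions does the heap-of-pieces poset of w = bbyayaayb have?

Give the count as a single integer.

84

0(b) covers ∅
1(b) covers 0:b
2(y) covers 1:b
3(a) covers ∅
4(y) covers 2:y
5(a) covers 3:a
6(a) covers 5:a
7(y) covers 4:y
8(b) covers 7:y
floor of heap: 0:b, 3:a
completions by unplaced set U, small U first (add the entries for U minus each lowest piece of U):
  |U|=1: {6}:1  {8}:1
  |U|=2: {5,6}:1  {6,8}:2  {7,8}:1
  |U|=3: {3,5,6}:1  {4,7,8}:1  {5,6,8}:3  {6,7,8}:3
  |U|=4: {2,4,7,8}:1  {3,5,6,8}:4  {4,6,7,8}:4  {5,6,7,8}:6
  |U|=5: {1,2,4,7,8}:1  {2,4,6,7,8}:5  {3,5,6,7,8}:10  {4,5,6,7,8}:10
  |U|=6: {0,1,2,4,7,8}:1  {1,2,4,6,7,8}:6  {2,4,5,6,7,8}:15  {3,4,5,6,7,8}:20
  |U|=7: {0,1,2,4,6,7,8}:7  {1,2,4,5,6,7,8}:21  {2,3,4,5,6,7,8}:35
  start at 0(b): 56
  start at 3(a): 28
sum over floor = 84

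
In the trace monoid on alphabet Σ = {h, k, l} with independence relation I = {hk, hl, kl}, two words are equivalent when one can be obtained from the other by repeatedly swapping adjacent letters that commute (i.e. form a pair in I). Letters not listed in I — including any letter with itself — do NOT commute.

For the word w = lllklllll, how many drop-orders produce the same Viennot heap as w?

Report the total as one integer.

9

drop 0:l onto floor
drop 1:l onto {0:l}
drop 2:l onto {1:l}
drop 3:k onto floor
drop 4:l onto {2:l}
drop 5:l onto {4:l}
drop 6:l onto {5:l}
drop 7:l onto {6:l}
drop 8:l onto {7:l}
ground layer = {0:l, 3:k}
drop-orders for the pieces not yet dropped (sum over which currently-grounded one goes next):
  1 to go: {3} 1  {8} 1
  2 to go: {3,8} 2  {7,8} 1
  3 to go: {3,7,8} 3  {6,7,8} 1
  4 to go: {3,6,7,8} 4  {5,6,7,8} 1
  5 to go: {3,5,6,7,8} 5  {4,5,6,7,8} 1
  6 to go: {2,4,5,6,7,8} 1  {3,4,5,6,7,8} 6
  7 to go: {1,2,4,5,6,7,8} 1  {2,3,4,5,6,7,8} 7
  if 0:l drops first: 8 orders
  if 3:k drops first: 1 orders
heap linearizations: 9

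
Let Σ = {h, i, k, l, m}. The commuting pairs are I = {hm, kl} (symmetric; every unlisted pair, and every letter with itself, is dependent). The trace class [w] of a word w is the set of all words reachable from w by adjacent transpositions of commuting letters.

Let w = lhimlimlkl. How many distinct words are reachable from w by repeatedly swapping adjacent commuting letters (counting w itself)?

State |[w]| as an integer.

3

0(l) covers ∅
1(h) covers 0:l
2(i) covers 1:h
3(m) covers 2:i
4(l) covers 3:m
5(i) covers 4:l
6(m) covers 5:i
7(l) covers 6:m
8(k) covers 6:m
9(l) covers 7:l
floor of heap: 0:l
completions by unplaced set U, small U first (add the entries for U minus each lowest piece of U):
  |U|=1: {8}:1  {9}:1
  |U|=2: {7,9}:1  {8,9}:2
  |U|=3: {7,8,9}:3
  |U|=4: {6,7,8,9}:3
  |U|=5: {5,6,7,8,9}:3
  |U|=6: {4,5,6,7,8,9}:3
  |U|=7: {3,4,5,6,7,8,9}:3
  |U|=8: {2,3,4,5,6,7,8,9}:3
  start at 0(l): 3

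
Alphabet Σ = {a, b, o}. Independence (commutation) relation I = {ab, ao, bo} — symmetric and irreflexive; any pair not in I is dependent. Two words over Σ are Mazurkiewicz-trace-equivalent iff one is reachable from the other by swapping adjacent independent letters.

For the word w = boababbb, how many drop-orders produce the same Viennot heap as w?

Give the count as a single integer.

0(b) covers ∅
1(o) covers ∅
2(a) covers ∅
3(b) covers 0:b
4(a) covers 2:a
5(b) covers 3:b
6(b) covers 5:b
7(b) covers 6:b
floor of heap: 0:b, 1:o, 2:a
completions by unplaced set U, small U first (add the entries for U minus each lowest piece of U):
  |U|=1: {1}:1  {4}:1  {7}:1
  |U|=2: {1,4}:2  {1,7}:2  {2,4}:1  {4,7}:2  {6,7}:1
  |U|=3: {1,2,4}:3  {1,4,7}:6  {1,6,7}:3  {2,4,7}:3  {4,6,7}:3  {5,6,7}:1
  |U|=4: {1,2,4,7}:12  {1,4,6,7}:12  {1,5,6,7}:4  {2,4,6,7}:6  {3,5,6,7}:1  {4,5,6,7}:4
  |U|=5: {0,3,5,6,7}:1  {1,2,4,6,7}:30  {1,3,5,6,7}:5  {1,4,5,6,7}:20  {2,4,5,6,7}:10  {3,4,5,6,7}:5
  |U|=6: {0,1,3,5,6,7}:6  {0,3,4,5,6,7}:6  {1,2,4,5,6,7}:60  {1,3,4,5,6,7}:30  {2,3,4,5,6,7}:15
  start at 0(b): 105
  start at 1(o): 21
  start at 2(a): 42
sum over floor = 168

168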